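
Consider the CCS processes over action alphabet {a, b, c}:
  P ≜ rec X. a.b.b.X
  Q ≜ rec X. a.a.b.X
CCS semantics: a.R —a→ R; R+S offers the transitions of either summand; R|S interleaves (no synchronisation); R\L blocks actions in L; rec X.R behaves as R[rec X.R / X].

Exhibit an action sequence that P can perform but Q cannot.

ab

LTS(P): 3 reachable states
  s0 = rec X. a.b.b.X :: —a→ s1
  s1 = b.b.(rec X. a.b.b.X) :: —b→ s2
  s2 = b.(rec X. a.b.b.X) :: —b→ s0
LTS(Q): 3 reachable states
  t0 = rec X. a.a.b.X :: —a→ t1
  t1 = a.b.(rec X. a.a.b.X) :: —a→ t2
  t2 = b.(rec X. a.a.b.X) :: —b→ t0
Run σ = ⟨ab⟩ on P: start {s0}
  step 1 (a): {s1}
  step 2 (b): {s2}
  — P admits the full trace.
Run σ = ⟨ab⟩ on Q: start {t0}
  step 1 (a): {t1}
  step 2 (b): ∅  — Q cannot continue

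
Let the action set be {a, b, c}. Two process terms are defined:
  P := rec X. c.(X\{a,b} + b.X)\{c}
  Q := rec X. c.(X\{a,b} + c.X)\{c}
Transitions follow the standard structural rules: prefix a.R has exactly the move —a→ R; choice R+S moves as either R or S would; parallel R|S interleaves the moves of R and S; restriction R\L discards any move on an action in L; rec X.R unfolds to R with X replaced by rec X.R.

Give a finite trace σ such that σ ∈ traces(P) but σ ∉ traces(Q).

cb

Reachable graph of P (3 states):
  u0 = rec X. c.(X\{a,b} + b.X)\{c} | =c=> u1
  u1 = ((rec X. c.(X\{a,b} + b.X)\{c})\{a,b} + b.(rec X. c.(X\{a,b} + b.X)\{c}))\{c} | =b=> u2
  u2 = (rec X. c.(X\{a,b} + b.X)\{c})\{c} | ∅
Reachable graph of Q (2 states):
  v0 = rec X. c.(X\{a,b} + c.X)\{c} | =c=> v1
  v1 = ((rec X. c.(X\{a,b} + c.X)\{c})\{a,b} + c.(rec X. c.(X\{a,b} + c.X)\{c}))\{c} | ∅
Run σ = ⟨cb⟩ on P: start {u0}
  after c @ step 1: {u1}
  after b @ step 2: {u2}
  P completes σ.
Run σ = ⟨cb⟩ on Q: start {v0}
  after c @ step 1: {v1}
  after b @ step 2: ∅ (Q stuck)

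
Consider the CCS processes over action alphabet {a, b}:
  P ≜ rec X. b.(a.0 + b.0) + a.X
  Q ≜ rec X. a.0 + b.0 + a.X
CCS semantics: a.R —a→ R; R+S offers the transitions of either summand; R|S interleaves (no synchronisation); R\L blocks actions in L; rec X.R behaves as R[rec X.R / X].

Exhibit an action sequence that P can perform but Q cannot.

LTS(P): 3 reachable states
  p0 = rec X. b.(a.0 + b.0) + a.X → --a--▸ p0, --b--▸ p1
  p1 = a.0 + b.0 → --a--▸ p2, --b--▸ p2
  p2 = 0 → deadlocked
LTS(Q): 2 reachable states
  q0 = rec X. a.0 + b.0 + a.X → --a--▸ q0, --a--▸ q1, --b--▸ q1
  q1 = 0 → deadlocked
Trace ⟨ba⟩ through P, begin at {p0}:
  step 1 (b): {p1}
  step 2 (a): {p2}
  ✓ P
Trace ⟨ba⟩ through Q, begin at {q0}:
  step 1 (b): {q1}
  step 2 (a): no successor for Q

ba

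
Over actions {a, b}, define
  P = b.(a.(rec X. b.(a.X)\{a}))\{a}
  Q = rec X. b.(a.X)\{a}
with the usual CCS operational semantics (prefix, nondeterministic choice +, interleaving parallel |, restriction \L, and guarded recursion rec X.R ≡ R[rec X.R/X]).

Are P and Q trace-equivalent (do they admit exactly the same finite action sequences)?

LTS(P): 2 reachable states
  p0 = b.(a.(rec X. b.(a.X)\{a}))\{a} → —b→ p1
  p1 = (a.(rec X. b.(a.X)\{a}))\{a} → ·
LTS(Q): 2 reachable states
  q0 = rec X. b.(a.X)\{a} → —b→ q1
  q1 = (a.(rec X. b.(a.X)\{a}))\{a} → ·
Bisimilarity quotient blocks:
  B0 = {p0, q0}
  B1 = {p1, q1}
p0 ∈ B0, q0 ∈ B0 → same block
Bisimilar ⇒ trace-equivalent.

trace-equivalent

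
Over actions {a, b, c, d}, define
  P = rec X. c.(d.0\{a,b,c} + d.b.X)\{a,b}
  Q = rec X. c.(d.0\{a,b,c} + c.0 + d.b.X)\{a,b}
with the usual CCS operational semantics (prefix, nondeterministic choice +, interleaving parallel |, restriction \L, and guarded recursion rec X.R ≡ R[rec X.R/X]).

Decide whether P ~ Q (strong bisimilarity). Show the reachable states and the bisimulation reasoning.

NO

Reachable graph of P (4 states):
  m0 = rec X. c.(d.0\{a,b,c} + d.b.X)\{a,b} → ··c··> m1
  m1 = (d.0\{a,b,c} + d.b.(rec X. c.(d.0\{a,b,c} + d.b.X)\{a,b}))\{a,b} → ··d··> m2, ··d··> m3
  m2 = (b.(rec X. c.(d.0\{a,b,c} + d.b.X)\{a,b}))\{a,b} → deadlocked
  m3 = 0\{a,b,c}\{a,b} → deadlocked
Reachable graph of Q (5 states):
  n0 = rec X. c.(d.0\{a,b,c} + c.0 + d.b.X)\{a,b} → ··c··> n1
  n1 = (d.0\{a,b,c} + c.0 + d.b.(rec X. c.(d.0\{a,b,c} + c.0 + d.b.X)\{a,b}))\{a,b} → ··c··> n2, ··d··> n3, ··d··> n4
  n2 = 0\{a,b} → deadlocked
  n3 = (b.(rec X. c.(d.0\{a,b,c} + c.0 + d.b.X)\{a,b}))\{a,b} → deadlocked
  n4 = 0\{a,b,c}\{a,b} → deadlocked
Bisimilarity quotient blocks:
  B0 = {m0}
  B1 = {m1}
  B2 = {m2, m3, n2, n3, n4}
  B3 = {n0}
  B4 = {n1}
m0 ∈ B0, n0 ∈ B3 → different blocks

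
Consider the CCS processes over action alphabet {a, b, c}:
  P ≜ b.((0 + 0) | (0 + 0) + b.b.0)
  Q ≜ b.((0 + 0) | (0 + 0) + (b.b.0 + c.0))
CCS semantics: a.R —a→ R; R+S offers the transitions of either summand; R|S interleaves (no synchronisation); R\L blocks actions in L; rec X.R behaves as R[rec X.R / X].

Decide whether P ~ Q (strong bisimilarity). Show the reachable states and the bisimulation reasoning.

not bisimilar

Reachable graph of P (4 states):
  m0 = b.((0 + 0) | (0 + 0) + b.b.0) → --b--▸ m1
  m1 = (0 + 0) | (0 + 0) + b.b.0 → --b--▸ m2
  m2 = b.0 → --b--▸ m3
  m3 = 0 → (no moves)
Reachable graph of Q (4 states):
  n0 = b.((0 + 0) | (0 + 0) + (b.b.0 + c.0)) → --b--▸ n1
  n1 = (0 + 0) | (0 + 0) + (b.b.0 + c.0) → --b--▸ n2, --c--▸ n3
  n2 = b.0 → --b--▸ n3
  n3 = 0 → (no moves)
Partition-refinement fixed point:
  B0 = {m0}
  B1 = {m1}
  B2 = {m2, n2}
  B3 = {m3, n3}
  B4 = {n0}
  B5 = {n1}
m0 ∈ B0, n0 ∈ B4 → different blocks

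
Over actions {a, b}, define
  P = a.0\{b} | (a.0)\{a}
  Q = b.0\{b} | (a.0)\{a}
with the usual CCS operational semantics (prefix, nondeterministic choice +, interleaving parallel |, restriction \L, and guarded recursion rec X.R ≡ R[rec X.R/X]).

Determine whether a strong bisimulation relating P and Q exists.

NO

Reachable graph of P (2 states):
  u0 = a.0\{b} | (a.0)\{a} → =a=> u1
  u1 = 0\{b} | (a.0)\{a} → ∅
Reachable graph of Q (2 states):
  v0 = b.0\{b} | (a.0)\{a} → =b=> v1
  v1 = 0\{b} | (a.0)\{a} → ∅
Coarsest stable partition (strong bisimilarity classes):
  B0 = {u0}
  B1 = {u1, v1}
  B2 = {v0}
u0 ∈ B0, v0 ∈ B2 → different blocks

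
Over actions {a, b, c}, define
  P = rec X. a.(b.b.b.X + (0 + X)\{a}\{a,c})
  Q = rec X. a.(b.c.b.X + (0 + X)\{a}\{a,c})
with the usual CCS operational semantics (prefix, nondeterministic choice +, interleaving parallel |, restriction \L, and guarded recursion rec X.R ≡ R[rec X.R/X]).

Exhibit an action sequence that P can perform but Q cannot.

LTS(P): 4 reachable states
  m0 = rec X. a.(b.b.b.X + (0 + X)\{a}\{a,c}) ⊢ --a--▸ m1
  m1 = b.b.b.(rec X. a.(b.b.b.X + (0 + X)\{a}\{a,c})) + (0 + (rec X. a.(b.b.b.X + (0 + X)\{a}\{a,c})))\{a}\{a,c} ⊢ --b--▸ m2
  m2 = b.b.(rec X. a.(b.b.b.X + (0 + X)\{a}\{a,c})) ⊢ --b--▸ m3
  m3 = b.(rec X. a.(b.b.b.X + (0 + X)\{a}\{a,c})) ⊢ --b--▸ m0
LTS(Q): 4 reachable states
  n0 = rec X. a.(b.c.b.X + (0 + X)\{a}\{a,c}) ⊢ --a--▸ n1
  n1 = b.c.b.(rec X. a.(b.c.b.X + (0 + X)\{a}\{a,c})) + (0 + (rec X. a.(b.c.b.X + (0 + X)\{a}\{a,c})))\{a}\{a,c} ⊢ --b--▸ n2
  n2 = c.b.(rec X. a.(b.c.b.X + (0 + X)\{a}\{a,c})) ⊢ --c--▸ n3
  n3 = b.(rec X. a.(b.c.b.X + (0 + X)\{a}\{a,c})) ⊢ --b--▸ n0
Executing abb from P (initial set {m0}):
  step 1 (a): {m1}
  step 2 (b): {m2}
  step 3 (b): {m3}
  P completes σ.
Executing abb from Q (initial set {n0}):
  step 1 (a): {n1}
  step 2 (b): {n2}
  step 3 (b): ∅ (Q stuck)

abb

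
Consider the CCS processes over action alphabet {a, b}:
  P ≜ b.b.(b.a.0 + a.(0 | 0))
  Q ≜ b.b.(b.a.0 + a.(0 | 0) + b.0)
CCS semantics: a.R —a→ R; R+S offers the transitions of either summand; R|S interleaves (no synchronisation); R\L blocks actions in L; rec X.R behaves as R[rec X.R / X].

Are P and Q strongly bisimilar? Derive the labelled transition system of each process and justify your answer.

NO

P's transition system — 6 states:
  s0 = b.b.(b.a.0 + a.(0 | 0)) :: --b--▸ s1
  s1 = b.(b.a.0 + a.(0 | 0)) :: --b--▸ s2
  s2 = b.a.0 + a.(0 | 0) :: --a--▸ s3, --b--▸ s4
  s3 = 0 | 0 :: ·
  s4 = a.0 :: --a--▸ s5
  s5 = 0 :: ·
Q's transition system — 6 states:
  t0 = b.b.(b.a.0 + a.(0 | 0) + b.0) :: --b--▸ t1
  t1 = b.(b.a.0 + a.(0 | 0) + b.0) :: --b--▸ t2
  t2 = b.a.0 + a.(0 | 0) + b.0 :: --a--▸ t3, --b--▸ t4, --b--▸ t5
  t3 = 0 | 0 :: ·
  t4 = 0 :: ·
  t5 = a.0 :: --a--▸ t4
Coarsest stable partition (strong bisimilarity classes):
  B0 = {s0}
  B1 = {s1}
  B2 = {s2}
  B3 = {s3, s5, t3, t4}
  B4 = {s4, t5}
  B5 = {t0}
  B6 = {t1}
  B7 = {t2}
s0 ∈ B0, t0 ∈ B5 → different blocks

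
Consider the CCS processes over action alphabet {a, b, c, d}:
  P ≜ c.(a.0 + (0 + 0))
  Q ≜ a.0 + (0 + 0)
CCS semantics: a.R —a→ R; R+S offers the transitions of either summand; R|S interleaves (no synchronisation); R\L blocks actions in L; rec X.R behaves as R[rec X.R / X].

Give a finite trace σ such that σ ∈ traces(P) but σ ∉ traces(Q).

c

LTS(P): 3 reachable states
  u0 = c.(a.0 + (0 + 0)) ⊢ —c→ u1
  u1 = a.0 + (0 + 0) ⊢ —a→ u2
  u2 = 0 ⊢ ·
LTS(Q): 2 reachable states
  v0 = a.0 + (0 + 0) ⊢ —a→ v1
  v1 = 0 ⊢ ·
Run σ = ⟨c⟩ on P: start {u0}
  after c @ step 1: {u1}
  — P admits the full trace.
Run σ = ⟨c⟩ on Q: start {v0}
  after c @ step 1: ∅  — Q cannot continue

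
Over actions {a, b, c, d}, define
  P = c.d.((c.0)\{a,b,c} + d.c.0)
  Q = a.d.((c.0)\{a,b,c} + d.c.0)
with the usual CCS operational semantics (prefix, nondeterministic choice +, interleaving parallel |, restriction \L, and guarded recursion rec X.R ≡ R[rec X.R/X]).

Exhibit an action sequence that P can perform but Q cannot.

c

Reachable graph of P (5 states):
  s0 = c.d.((c.0)\{a,b,c} + d.c.0) has moves -c-> s1
  s1 = d.((c.0)\{a,b,c} + d.c.0) has moves -d-> s2
  s2 = (c.0)\{a,b,c} + d.c.0 has moves -d-> s3
  s3 = c.0 has moves -c-> s4
  s4 = 0 has moves ·
Reachable graph of Q (5 states):
  t0 = a.d.((c.0)\{a,b,c} + d.c.0) has moves -a-> t1
  t1 = d.((c.0)\{a,b,c} + d.c.0) has moves -d-> t2
  t2 = (c.0)\{a,b,c} + d.c.0 has moves -d-> t3
  t3 = c.0 has moves -c-> t4
  t4 = 0 has moves ·
Executing c from P (initial set {s0}):
  after c @ step 1: {s1}
  — P admits the full trace.
Executing c from Q (initial set {t0}):
  after c @ step 1: no successor for Q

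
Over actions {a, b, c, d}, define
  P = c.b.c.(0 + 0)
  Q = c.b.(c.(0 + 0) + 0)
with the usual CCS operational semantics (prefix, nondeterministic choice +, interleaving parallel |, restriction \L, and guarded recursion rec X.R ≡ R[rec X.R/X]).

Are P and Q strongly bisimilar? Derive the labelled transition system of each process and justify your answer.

P's transition system — 4 states:
  p0 = c.b.c.(0 + 0) | ··c··> p1
  p1 = b.c.(0 + 0) | ··b··> p2
  p2 = c.(0 + 0) | ··c··> p3
  p3 = 0 + 0 | deadlocked
Q's transition system — 4 states:
  q0 = c.b.(c.(0 + 0) + 0) | ··c··> q1
  q1 = b.(c.(0 + 0) + 0) | ··b··> q2
  q2 = c.(0 + 0) + 0 | ··c··> q3
  q3 = 0 + 0 | deadlocked
Coarsest stable partition (strong bisimilarity classes):
  B0 = {p0, q0}
  B1 = {p1, q1}
  B2 = {p2, q2}
  B3 = {p3, q3}
p0 ∈ B0, q0 ∈ B0 → same block

bisimilar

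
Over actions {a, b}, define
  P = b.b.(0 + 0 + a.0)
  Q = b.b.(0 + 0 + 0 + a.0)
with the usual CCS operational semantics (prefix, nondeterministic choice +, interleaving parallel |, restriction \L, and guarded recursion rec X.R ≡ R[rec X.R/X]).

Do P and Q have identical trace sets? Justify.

trace-equivalent

LTS(P): 4 reachable states
  m0 = b.b.(0 + 0 + a.0) | --b--▸ m1
  m1 = b.(0 + 0 + a.0) | --b--▸ m2
  m2 = 0 + 0 + a.0 | --a--▸ m3
  m3 = 0 | ∅
LTS(Q): 4 reachable states
  n0 = b.b.(0 + 0 + 0 + a.0) | --b--▸ n1
  n1 = b.(0 + 0 + 0 + a.0) | --b--▸ n2
  n2 = 0 + 0 + 0 + a.0 | --a--▸ n3
  n3 = 0 | ∅
Bisimilarity quotient blocks:
  B0 = {m0, n0}
  B1 = {m1, n1}
  B2 = {m2, n2}
  B3 = {m3, n3}
m0 ∈ B0, n0 ∈ B0 → same block
Bisimilar ⇒ trace-equivalent.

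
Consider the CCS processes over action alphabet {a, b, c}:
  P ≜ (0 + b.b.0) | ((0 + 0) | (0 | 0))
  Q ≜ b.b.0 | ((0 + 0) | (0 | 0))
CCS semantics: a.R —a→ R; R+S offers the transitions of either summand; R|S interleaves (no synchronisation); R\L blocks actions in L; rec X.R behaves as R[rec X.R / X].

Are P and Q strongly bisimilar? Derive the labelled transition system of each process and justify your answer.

P's transition system — 3 states:
  u0 = (0 + b.b.0) | ((0 + 0) | (0 | 0)) has moves —b→ u1
  u1 = b.0 | ((0 + 0) | (0 | 0)) has moves —b→ u2
  u2 = 0 | ((0 + 0) | (0 | 0)) has moves ·
Q's transition system — 3 states:
  v0 = b.b.0 | ((0 + 0) | (0 | 0)) has moves —b→ v1
  v1 = b.0 | ((0 + 0) | (0 | 0)) has moves —b→ v2
  v2 = 0 | ((0 + 0) | (0 | 0)) has moves ·
Coarsest stable partition (strong bisimilarity classes):
  B0 = {u0, v0}
  B1 = {u1, v1}
  B2 = {u2, v2}
u0 ∈ B0, v0 ∈ B0 → same block

bisimilar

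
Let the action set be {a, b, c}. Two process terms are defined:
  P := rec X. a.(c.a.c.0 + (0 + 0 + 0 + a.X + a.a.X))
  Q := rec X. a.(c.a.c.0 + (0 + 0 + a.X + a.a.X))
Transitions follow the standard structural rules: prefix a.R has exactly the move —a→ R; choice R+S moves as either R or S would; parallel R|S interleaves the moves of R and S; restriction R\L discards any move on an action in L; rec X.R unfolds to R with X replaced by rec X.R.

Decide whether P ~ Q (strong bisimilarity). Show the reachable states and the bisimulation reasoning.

P ~ Q

P's transition system — 6 states:
  u0 = rec X. a.(c.a.c.0 + (0 + 0 + 0 + a.X + a.a.X)) has moves ··a··> u1
  u1 = c.a.c.0 + (0 + 0 + 0 + a.(rec X. a.(c.a.c.0 + (0 + 0 + 0 + a.X + a.a.X))) + a.a.(rec X. a.(c.a.c.0 + (0 + 0 + 0 + a.X + a.a.X)))) has moves ··a··> u0, ··a··> u2, ··c··> u3
  u2 = a.(rec X. a.(c.a.c.0 + (0 + 0 + 0 + a.X + a.a.X))) has moves ··a··> u0
  u3 = a.c.0 has moves ··a··> u4
  u4 = c.0 has moves ··c··> u5
  u5 = 0 has moves (no moves)
Q's transition system — 6 states:
  v0 = rec X. a.(c.a.c.0 + (0 + 0 + a.X + a.a.X)) has moves ··a··> v1
  v1 = c.a.c.0 + (0 + 0 + a.(rec X. a.(c.a.c.0 + (0 + 0 + a.X + a.a.X))) + a.a.(rec X. a.(c.a.c.0 + (0 + 0 + a.X + a.a.X)))) has moves ··a··> v0, ··a··> v2, ··c··> v3
  v2 = a.(rec X. a.(c.a.c.0 + (0 + 0 + a.X + a.a.X))) has moves ··a··> v0
  v3 = a.c.0 has moves ··a··> v4
  v4 = c.0 has moves ··c··> v5
  v5 = 0 has moves (no moves)
Partition-refinement fixed point:
  B0 = {u0, v0}
  B1 = {u1, v1}
  B2 = {u2, v2}
  B3 = {u3, v3}
  B4 = {u4, v4}
  B5 = {u5, v5}
u0 ∈ B0, v0 ∈ B0 → same block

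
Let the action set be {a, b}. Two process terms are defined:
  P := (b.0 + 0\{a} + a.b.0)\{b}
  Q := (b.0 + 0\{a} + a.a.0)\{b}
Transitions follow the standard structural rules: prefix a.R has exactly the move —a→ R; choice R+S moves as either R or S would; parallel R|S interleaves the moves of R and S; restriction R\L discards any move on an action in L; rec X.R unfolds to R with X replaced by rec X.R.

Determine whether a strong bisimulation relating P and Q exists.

NO

LTS(P): 2 reachable states
  p0 = (b.0 + 0\{a} + a.b.0)\{b} | =a=> p1
  p1 = (b.0)\{b} | deadlocked
LTS(Q): 3 reachable states
  q0 = (b.0 + 0\{a} + a.a.0)\{b} | =a=> q1
  q1 = (a.0)\{b} | =a=> q2
  q2 = 0\{b} | deadlocked
Coarsest stable partition (strong bisimilarity classes):
  B0 = {p0, q1}
  B1 = {p1, q2}
  B2 = {q0}
p0 ∈ B0, q0 ∈ B2 → different blocks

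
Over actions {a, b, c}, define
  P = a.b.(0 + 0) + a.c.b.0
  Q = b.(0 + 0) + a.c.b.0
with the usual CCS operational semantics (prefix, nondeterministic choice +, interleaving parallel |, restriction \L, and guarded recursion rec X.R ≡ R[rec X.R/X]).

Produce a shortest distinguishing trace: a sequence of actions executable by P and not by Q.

ab

P's transition system — 6 states:
  p0 = a.b.(0 + 0) + a.c.b.0 ⊢ -a-> p1, -a-> p2
  p1 = b.(0 + 0) ⊢ -b-> p3
  p2 = c.b.0 ⊢ -c-> p4
  p3 = 0 + 0 ⊢ ·
  p4 = b.0 ⊢ -b-> p5
  p5 = 0 ⊢ ·
Q's transition system — 5 states:
  q0 = b.(0 + 0) + a.c.b.0 ⊢ -a-> q1, -b-> q2
  q1 = c.b.0 ⊢ -c-> q3
  q2 = 0 + 0 ⊢ ·
  q3 = b.0 ⊢ -b-> q4
  q4 = 0 ⊢ ·
Executing ab from P (initial set {p0}):
  step 1 (a): {p1, p2}
  step 2 (b): {p3}
  P completes σ.
Executing ab from Q (initial set {q0}):
  step 1 (a): {q1}
  step 2 (b): ∅ (Q stuck)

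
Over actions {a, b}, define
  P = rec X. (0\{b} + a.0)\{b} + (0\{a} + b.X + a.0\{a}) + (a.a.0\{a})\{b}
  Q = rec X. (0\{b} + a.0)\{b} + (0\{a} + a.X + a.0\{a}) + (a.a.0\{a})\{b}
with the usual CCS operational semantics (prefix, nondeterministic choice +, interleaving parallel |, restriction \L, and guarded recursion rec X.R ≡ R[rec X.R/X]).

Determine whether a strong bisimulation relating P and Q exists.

not bisimilar

P's transition system — 5 states:
  u0 = rec X. (0\{b} + a.0)\{b} + (0\{a} + b.X + a.0\{a}) + (a.a.0\{a})\{b} → -a-> u1, -a-> u2, -a-> u3, -b-> u0
  u1 = (a.0\{a})\{b} → -a-> u4
  u2 = 0\{a} → ∅
  u3 = 0\{b} → ∅
  u4 = 0\{a}\{b} → ∅
Q's transition system — 5 states:
  v0 = rec X. (0\{b} + a.0)\{b} + (0\{a} + a.X + a.0\{a}) + (a.a.0\{a})\{b} → -a-> v0, -a-> v1, -a-> v2, -a-> v3
  v1 = (a.0\{a})\{b} → -a-> v4
  v2 = 0\{a} → ∅
  v3 = 0\{b} → ∅
  v4 = 0\{a}\{b} → ∅
Partition-refinement fixed point:
  B0 = {u0}
  B1 = {u2, u3, u4, v2, v3, v4}
  B2 = {u1, v1}
  B3 = {v0}
u0 ∈ B0, v0 ∈ B3 → different blocks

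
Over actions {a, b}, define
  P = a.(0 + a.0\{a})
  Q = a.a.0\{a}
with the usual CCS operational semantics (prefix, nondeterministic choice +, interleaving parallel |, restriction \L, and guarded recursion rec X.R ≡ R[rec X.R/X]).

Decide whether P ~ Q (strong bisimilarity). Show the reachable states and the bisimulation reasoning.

YES

P's transition system — 3 states:
  m0 = a.(0 + a.0\{a}) ⊢ ··a··> m1
  m1 = 0 + a.0\{a} ⊢ ··a··> m2
  m2 = 0\{a} ⊢ (no moves)
Q's transition system — 3 states:
  n0 = a.a.0\{a} ⊢ ··a··> n1
  n1 = a.0\{a} ⊢ ··a··> n2
  n2 = 0\{a} ⊢ (no moves)
Coarsest stable partition (strong bisimilarity classes):
  B0 = {m0, n0}
  B1 = {m1, n1}
  B2 = {m2, n2}
m0 ∈ B0, n0 ∈ B0 → same block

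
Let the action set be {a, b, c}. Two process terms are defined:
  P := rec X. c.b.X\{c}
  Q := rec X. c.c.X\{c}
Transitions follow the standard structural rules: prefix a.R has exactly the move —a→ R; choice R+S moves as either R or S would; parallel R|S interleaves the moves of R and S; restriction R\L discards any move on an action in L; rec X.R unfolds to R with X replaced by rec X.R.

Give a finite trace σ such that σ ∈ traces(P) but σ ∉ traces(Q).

cb

Reachable graph of P (3 states):
  u0 = rec X. c.b.X\{c} | =c=> u1
  u1 = b.(rec X. c.b.X\{c})\{c} | =b=> u2
  u2 = (rec X. c.b.X\{c})\{c} | (no moves)
Reachable graph of Q (3 states):
  v0 = rec X. c.c.X\{c} | =c=> v1
  v1 = c.(rec X. c.c.X\{c})\{c} | =c=> v2
  v2 = (rec X. c.c.X\{c})\{c} | (no moves)
Run σ = ⟨cb⟩ on P: start {u0}
  after c @ step 1: {u1}
  after b @ step 2: {u2}
  — P admits the full trace.
Run σ = ⟨cb⟩ on Q: start {v0}
  after c @ step 1: {v1}
  after b @ step 2: no successor for Q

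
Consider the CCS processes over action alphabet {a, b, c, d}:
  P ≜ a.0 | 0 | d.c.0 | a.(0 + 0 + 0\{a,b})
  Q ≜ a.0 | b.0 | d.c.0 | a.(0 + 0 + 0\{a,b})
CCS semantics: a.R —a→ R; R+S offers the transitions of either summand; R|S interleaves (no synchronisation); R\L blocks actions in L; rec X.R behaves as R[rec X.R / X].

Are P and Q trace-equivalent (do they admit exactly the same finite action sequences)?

LTS(P): 12 reachable states
  m0 = a.0 | 0 | d.c.0 | a.(0 + 0 + 0\{a,b}) :: --a--▸ m1, --a--▸ m2, --d--▸ m3
  m1 = 0 | 0 | d.c.0 | a.(0 + 0 + 0\{a,b}) :: --a--▸ m4, --d--▸ m5
  m2 = a.0 | 0 | d.c.0 | (0 + 0 + 0\{a,b}) :: --a--▸ m4, --d--▸ m6
  m3 = a.0 | 0 | c.0 | a.(0 + 0 + 0\{a,b}) :: --a--▸ m5, --a--▸ m6, --c--▸ m7
  m4 = 0 | 0 | d.c.0 | (0 + 0 + 0\{a,b}) :: --d--▸ m8
  m5 = 0 | 0 | c.0 | a.(0 + 0 + 0\{a,b}) :: --a--▸ m8, --c--▸ m9
  m6 = a.0 | 0 | c.0 | (0 + 0 + 0\{a,b}) :: --a--▸ m8, --c--▸ m10
  m7 = a.0 | 0 | 0 | a.(0 + 0 + 0\{a,b}) :: --a--▸ m10, --a--▸ m9
  m8 = 0 | 0 | c.0 | (0 + 0 + 0\{a,b}) :: --c--▸ m11
  m9 = 0 | 0 | 0 | a.(0 + 0 + 0\{a,b}) :: --a--▸ m11
  m10 = a.0 | 0 | 0 | (0 + 0 + 0\{a,b}) :: --a--▸ m11
  m11 = 0 | 0 | 0 | (0 + 0 + 0\{a,b}) :: stopped
LTS(Q): 24 reachable states
  n0 = a.0 | b.0 | d.c.0 | a.(0 + 0 + 0\{a,b}) :: --a--▸ n1, --a--▸ n2, --b--▸ n3, --d--▸ n4
  n1 = 0 | b.0 | d.c.0 | a.(0 + 0 + 0\{a,b}) :: --a--▸ n5, --b--▸ n6, --d--▸ n7
  n2 = a.0 | b.0 | d.c.0 | (0 + 0 + 0\{a,b}) :: --a--▸ n5, --b--▸ n8, --d--▸ n9
  n3 = a.0 | 0 | d.c.0 | a.(0 + 0 + 0\{a,b}) :: --a--▸ n6, --a--▸ n8, --d--▸ n10
  n4 = a.0 | b.0 | c.0 | a.(0 + 0 + 0\{a,b}) :: --a--▸ n7, --a--▸ n9, --b--▸ n10, --c--▸ n11
  n5 = 0 | b.0 | d.c.0 | (0 + 0 + 0\{a,b}) :: --b--▸ n12, --d--▸ n13
  n6 = 0 | 0 | d.c.0 | a.(0 + 0 + 0\{a,b}) :: --a--▸ n12, --d--▸ n14
  n7 = 0 | b.0 | c.0 | a.(0 + 0 + 0\{a,b}) :: --a--▸ n13, --b--▸ n14, --c--▸ n15
  n8 = a.0 | 0 | d.c.0 | (0 + 0 + 0\{a,b}) :: --a--▸ n12, --d--▸ n16
  n9 = a.0 | b.0 | c.0 | (0 + 0 + 0\{a,b}) :: --a--▸ n13, --b--▸ n16, --c--▸ n17
  n10 = a.0 | 0 | c.0 | a.(0 + 0 + 0\{a,b}) :: --a--▸ n14, --a--▸ n16, --c--▸ n18
  n11 = a.0 | b.0 | 0 | a.(0 + 0 + 0\{a,b}) :: --a--▸ n15, --a--▸ n17, --b--▸ n18
  n12 = 0 | 0 | d.c.0 | (0 + 0 + 0\{a,b}) :: --d--▸ n19
  n13 = 0 | b.0 | c.0 | (0 + 0 + 0\{a,b}) :: --b--▸ n19, --c--▸ n20
  n14 = 0 | 0 | c.0 | a.(0 + 0 + 0\{a,b}) :: --a--▸ n19, --c--▸ n21
  n15 = 0 | b.0 | 0 | a.(0 + 0 + 0\{a,b}) :: --a--▸ n20, --b--▸ n21
  n16 = a.0 | 0 | c.0 | (0 + 0 + 0\{a,b}) :: --a--▸ n19, --c--▸ n22
  n17 = a.0 | b.0 | 0 | (0 + 0 + 0\{a,b}) :: --a--▸ n20, --b--▸ n22
  n18 = a.0 | 0 | 0 | a.(0 + 0 + 0\{a,b}) :: --a--▸ n21, --a--▸ n22
  n19 = 0 | 0 | c.0 | (0 + 0 + 0\{a,b}) :: --c--▸ n23
  n20 = 0 | b.0 | 0 | (0 + 0 + 0\{a,b}) :: --b--▸ n23
  n21 = 0 | 0 | 0 | a.(0 + 0 + 0\{a,b}) :: --a--▸ n23
  n22 = a.0 | 0 | 0 | (0 + 0 + 0\{a,b}) :: --a--▸ n23
  n23 = 0 | 0 | 0 | (0 + 0 + 0\{a,b}) :: stopped
Executing b from Q (initial set {n0}):
  step 1 (b): {n3}
  ✓ Q
Executing b from P (initial set {m0}):
  step 1 (b): ∅ (P stuck)

trace-distinct — witness ⟨b⟩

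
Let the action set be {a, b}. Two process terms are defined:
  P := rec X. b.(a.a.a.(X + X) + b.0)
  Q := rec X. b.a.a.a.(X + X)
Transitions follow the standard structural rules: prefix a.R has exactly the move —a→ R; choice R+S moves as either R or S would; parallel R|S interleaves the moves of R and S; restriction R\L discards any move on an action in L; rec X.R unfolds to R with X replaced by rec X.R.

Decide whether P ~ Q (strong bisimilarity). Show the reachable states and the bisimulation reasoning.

Reachable graph of P (6 states):
  p0 = rec X. b.(a.a.a.(X + X) + b.0) has moves ··b··> p1
  p1 = a.a.a.((rec X. b.(a.a.a.(X + X) + b.0)) + (rec X. b.(a.a.a.(X + X) + b.0))) + b.0 has moves ··a··> p2, ··b··> p3
  p2 = a.a.((rec X. b.(a.a.a.(X + X) + b.0)) + (rec X. b.(a.a.a.(X + X) + b.0))) has moves ··a··> p4
  p3 = 0 has moves (no moves)
  p4 = a.((rec X. b.(a.a.a.(X + X) + b.0)) + (rec X. b.(a.a.a.(X + X) + b.0))) has moves ··a··> p5
  p5 = (rec X. b.(a.a.a.(X + X) + b.0)) + (rec X. b.(a.a.a.(X + X) + b.0)) has moves ··b··> p1
Reachable graph of Q (5 states):
  q0 = rec X. b.a.a.a.(X + X) has moves ··b··> q1
  q1 = a.a.a.((rec X. b.a.a.a.(X + X)) + (rec X. b.a.a.a.(X + X))) has moves ··a··> q2
  q2 = a.a.((rec X. b.a.a.a.(X + X)) + (rec X. b.a.a.a.(X + X))) has moves ··a··> q3
  q3 = a.((rec X. b.a.a.a.(X + X)) + (rec X. b.a.a.a.(X + X))) has moves ··a··> q4
  q4 = (rec X. b.a.a.a.(X + X)) + (rec X. b.a.a.a.(X + X)) has moves ··b··> q1
Coarsest stable partition (strong bisimilarity classes):
  B0 = {p0, p5}
  B1 = {p1}
  B2 = {p2}
  B3 = {p4}
  B4 = {p3}
  B5 = {q0, q4}
  B6 = {q1}
  B7 = {q2}
  B8 = {q3}
p0 ∈ B0, q0 ∈ B5 → different blocks

NO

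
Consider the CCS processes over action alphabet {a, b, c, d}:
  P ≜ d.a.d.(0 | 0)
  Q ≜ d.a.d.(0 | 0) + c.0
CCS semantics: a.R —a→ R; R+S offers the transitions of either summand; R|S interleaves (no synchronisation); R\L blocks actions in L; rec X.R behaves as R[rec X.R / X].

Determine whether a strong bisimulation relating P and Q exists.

NO

Reachable graph of P (4 states):
  m0 = d.a.d.(0 | 0) ⊢ =d=> m1
  m1 = a.d.(0 | 0) ⊢ =a=> m2
  m2 = d.(0 | 0) ⊢ =d=> m3
  m3 = 0 | 0 ⊢ stopped
Reachable graph of Q (5 states):
  n0 = d.a.d.(0 | 0) + c.0 ⊢ =c=> n1, =d=> n2
  n1 = 0 ⊢ stopped
  n2 = a.d.(0 | 0) ⊢ =a=> n3
  n3 = d.(0 | 0) ⊢ =d=> n4
  n4 = 0 | 0 ⊢ stopped
Partition-refinement fixed point:
  B0 = {m0}
  B1 = {m1, n2}
  B2 = {m2, n3}
  B3 = {m3, n1, n4}
  B4 = {n0}
m0 ∈ B0, n0 ∈ B4 → different blocks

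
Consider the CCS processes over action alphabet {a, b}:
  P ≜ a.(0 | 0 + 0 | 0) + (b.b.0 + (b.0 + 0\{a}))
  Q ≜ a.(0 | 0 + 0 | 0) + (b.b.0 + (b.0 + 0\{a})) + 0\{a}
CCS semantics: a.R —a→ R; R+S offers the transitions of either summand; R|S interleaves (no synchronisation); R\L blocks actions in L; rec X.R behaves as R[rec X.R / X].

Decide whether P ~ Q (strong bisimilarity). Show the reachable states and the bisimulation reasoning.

YES

P's transition system — 4 states:
  u0 = a.(0 | 0 + 0 | 0) + (b.b.0 + (b.0 + 0\{a})) has moves --a--▸ u1, --b--▸ u2, --b--▸ u3
  u1 = 0 | 0 + 0 | 0 has moves stopped
  u2 = 0 has moves stopped
  u3 = b.0 has moves --b--▸ u2
Q's transition system — 4 states:
  v0 = a.(0 | 0 + 0 | 0) + (b.b.0 + (b.0 + 0\{a})) + 0\{a} has moves --a--▸ v1, --b--▸ v2, --b--▸ v3
  v1 = 0 | 0 + 0 | 0 has moves stopped
  v2 = 0 has moves stopped
  v3 = b.0 has moves --b--▸ v2
Bisimilarity quotient blocks:
  B0 = {u0, v0}
  B1 = {u1, u2, v1, v2}
  B2 = {u3, v3}
u0 ∈ B0, v0 ∈ B0 → same block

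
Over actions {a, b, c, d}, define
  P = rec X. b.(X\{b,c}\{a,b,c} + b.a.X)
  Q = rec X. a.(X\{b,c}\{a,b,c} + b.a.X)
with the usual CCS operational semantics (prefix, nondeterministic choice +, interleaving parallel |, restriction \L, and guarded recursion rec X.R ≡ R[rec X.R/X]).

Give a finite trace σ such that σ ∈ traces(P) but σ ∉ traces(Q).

Reachable graph of P (3 states):
  s0 = rec X. b.(X\{b,c}\{a,b,c} + b.a.X) | =b=> s1
  s1 = (rec X. b.(X\{b,c}\{a,b,c} + b.a.X))\{b,c}\{a,b,c} + b.a.(rec X. b.(X\{b,c}\{a,b,c} + b.a.X)) | =b=> s2
  s2 = a.(rec X. b.(X\{b,c}\{a,b,c} + b.a.X)) | =a=> s0
Reachable graph of Q (3 states):
  t0 = rec X. a.(X\{b,c}\{a,b,c} + b.a.X) | =a=> t1
  t1 = (rec X. a.(X\{b,c}\{a,b,c} + b.a.X))\{b,c}\{a,b,c} + b.a.(rec X. a.(X\{b,c}\{a,b,c} + b.a.X)) | =b=> t2
  t2 = a.(rec X. a.(X\{b,c}\{a,b,c} + b.a.X)) | =a=> t0
Run σ = ⟨b⟩ on P: start {s0}
  [1] b ⇒ {s1}
  ✓ P
Run σ = ⟨b⟩ on Q: start {t0}
  [1] b ⇒ ∅ (Q stuck)

b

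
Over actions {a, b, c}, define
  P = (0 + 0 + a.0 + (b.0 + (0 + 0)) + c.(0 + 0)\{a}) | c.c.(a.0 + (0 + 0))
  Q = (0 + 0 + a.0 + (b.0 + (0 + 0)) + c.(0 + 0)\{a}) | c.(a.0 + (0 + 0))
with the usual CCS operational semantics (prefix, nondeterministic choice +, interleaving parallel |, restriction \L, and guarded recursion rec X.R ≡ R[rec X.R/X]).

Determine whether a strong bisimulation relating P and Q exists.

P ≁ Q

P's transition system — 12 states:
  m0 = (0 + 0 + a.0 + (b.0 + (0 + 0)) + c.(0 + 0)\{a}) | c.c.(a.0 + (0 + 0)) has moves =a=> m1, =b=> m1, =c=> m2, =c=> m3
  m1 = 0 | c.c.(a.0 + (0 + 0)) has moves =c=> m4
  m2 = (0 + 0 + a.0 + (b.0 + (0 + 0)) + c.(0 + 0)\{a}) | c.(a.0 + (0 + 0)) has moves =a=> m4, =b=> m4, =c=> m5, =c=> m6
  m3 = (0 + 0)\{a} | c.c.(a.0 + (0 + 0)) has moves =c=> m6
  m4 = 0 | c.(a.0 + (0 + 0)) has moves =c=> m7
  m5 = (0 + 0 + a.0 + (b.0 + (0 + 0)) + c.(0 + 0)\{a}) | (a.0 + (0 + 0)) has moves =a=> m7, =a=> m8, =b=> m7, =c=> m9
  m6 = (0 + 0)\{a} | c.(a.0 + (0 + 0)) has moves =c=> m9
  m7 = 0 | (a.0 + (0 + 0)) has moves =a=> m10
  m8 = (0 + 0 + a.0 + (b.0 + (0 + 0)) + c.(0 + 0)\{a}) | 0 has moves =a=> m10, =b=> m10, =c=> m11
  m9 = (0 + 0)\{a} | (a.0 + (0 + 0)) has moves =a=> m11
  m10 = 0 | 0 has moves ·
  m11 = (0 + 0)\{a} | 0 has moves ·
Q's transition system — 9 states:
  n0 = (0 + 0 + a.0 + (b.0 + (0 + 0)) + c.(0 + 0)\{a}) | c.(a.0 + (0 + 0)) has moves =a=> n1, =b=> n1, =c=> n2, =c=> n3
  n1 = 0 | c.(a.0 + (0 + 0)) has moves =c=> n4
  n2 = (0 + 0 + a.0 + (b.0 + (0 + 0)) + c.(0 + 0)\{a}) | (a.0 + (0 + 0)) has moves =a=> n4, =a=> n5, =b=> n4, =c=> n6
  n3 = (0 + 0)\{a} | c.(a.0 + (0 + 0)) has moves =c=> n6
  n4 = 0 | (a.0 + (0 + 0)) has moves =a=> n7
  n5 = (0 + 0 + a.0 + (b.0 + (0 + 0)) + c.(0 + 0)\{a}) | 0 has moves =a=> n7, =b=> n7, =c=> n8
  n6 = (0 + 0)\{a} | (a.0 + (0 + 0)) has moves =a=> n8
  n7 = 0 | 0 has moves ·
  n8 = (0 + 0)\{a} | 0 has moves ·
Bisimilarity quotient blocks:
  B0 = {m0}
  B1 = {m1, m3}
  B2 = {m4, m6, n1, n3}
  B3 = {m7, m9, n4, n6}
  B4 = {m10, m11, n7, n8}
  B5 = {m2, n0}
  B6 = {m5, n2}
  B7 = {m8, n5}
m0 ∈ B0, n0 ∈ B5 → different blocks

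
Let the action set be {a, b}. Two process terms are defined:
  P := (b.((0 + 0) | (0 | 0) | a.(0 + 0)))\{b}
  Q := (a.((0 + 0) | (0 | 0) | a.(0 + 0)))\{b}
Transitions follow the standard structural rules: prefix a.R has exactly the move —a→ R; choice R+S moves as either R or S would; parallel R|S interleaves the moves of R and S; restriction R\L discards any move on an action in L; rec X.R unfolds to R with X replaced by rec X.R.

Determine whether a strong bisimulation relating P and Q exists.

NO

P's transition system — 1 states:
  s0 = (b.((0 + 0) | (0 | 0) | a.(0 + 0)))\{b} ⊢ ·
Q's transition system — 3 states:
  t0 = (a.((0 + 0) | (0 | 0) | a.(0 + 0)))\{b} ⊢ -a-> t1
  t1 = ((0 + 0) | (0 | 0) | a.(0 + 0))\{b} ⊢ -a-> t2
  t2 = ((0 + 0) | (0 | 0) | (0 + 0))\{b} ⊢ ·
Coarsest stable partition (strong bisimilarity classes):
  B0 = {s0, t2}
  B1 = {t0}
  B2 = {t1}
s0 ∈ B0, t0 ∈ B1 → different blocks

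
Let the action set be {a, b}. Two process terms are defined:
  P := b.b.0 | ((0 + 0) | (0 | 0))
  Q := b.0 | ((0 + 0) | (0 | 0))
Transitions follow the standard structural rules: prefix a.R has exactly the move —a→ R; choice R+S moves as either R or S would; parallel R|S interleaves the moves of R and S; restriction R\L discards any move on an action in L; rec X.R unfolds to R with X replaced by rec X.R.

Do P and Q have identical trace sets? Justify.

traces(P) ≠ traces(Q) — witness ⟨bb⟩

P's transition system — 3 states:
  s0 = b.b.0 | ((0 + 0) | (0 | 0)) :: ··b··> s1
  s1 = b.0 | ((0 + 0) | (0 | 0)) :: ··b··> s2
  s2 = 0 | ((0 + 0) | (0 | 0)) :: deadlocked
Q's transition system — 2 states:
  t0 = b.0 | ((0 + 0) | (0 | 0)) :: ··b··> t1
  t1 = 0 | ((0 + 0) | (0 | 0)) :: deadlocked
Run σ = ⟨bb⟩ on P: start {s0}
  step 1 (b): {s1}
  step 2 (b): {s2}
  P completes σ.
Run σ = ⟨bb⟩ on Q: start {t0}
  step 1 (b): {t1}
  step 2 (b): no successor for Q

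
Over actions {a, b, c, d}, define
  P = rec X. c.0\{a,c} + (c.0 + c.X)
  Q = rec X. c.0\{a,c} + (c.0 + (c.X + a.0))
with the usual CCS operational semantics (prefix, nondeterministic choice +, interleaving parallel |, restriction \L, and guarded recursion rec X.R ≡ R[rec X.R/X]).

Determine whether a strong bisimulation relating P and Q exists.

not bisimilar

P's transition system — 3 states:
  u0 = rec X. c.0\{a,c} + (c.0 + c.X) ⊢ —c→ u0, —c→ u1, —c→ u2
  u1 = 0 ⊢ deadlocked
  u2 = 0\{a,c} ⊢ deadlocked
Q's transition system — 3 states:
  v0 = rec X. c.0\{a,c} + (c.0 + (c.X + a.0)) ⊢ —a→ v1, —c→ v0, —c→ v1, —c→ v2
  v1 = 0 ⊢ deadlocked
  v2 = 0\{a,c} ⊢ deadlocked
Coarsest stable partition (strong bisimilarity classes):
  B0 = {u0}
  B1 = {u1, u2, v1, v2}
  B2 = {v0}
u0 ∈ B0, v0 ∈ B2 → different blocks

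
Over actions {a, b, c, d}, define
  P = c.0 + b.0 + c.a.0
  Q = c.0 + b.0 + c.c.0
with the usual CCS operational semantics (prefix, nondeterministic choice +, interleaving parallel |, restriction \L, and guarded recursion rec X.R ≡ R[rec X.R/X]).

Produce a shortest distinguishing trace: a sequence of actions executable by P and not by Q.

ca

Reachable graph of P (3 states):
  s0 = c.0 + b.0 + c.a.0 | =b=> s1, =c=> s1, =c=> s2
  s1 = 0 | ·
  s2 = a.0 | =a=> s1
Reachable graph of Q (3 states):
  t0 = c.0 + b.0 + c.c.0 | =b=> t1, =c=> t1, =c=> t2
  t1 = 0 | ·
  t2 = c.0 | =c=> t1
Trace ⟨ca⟩ through P, begin at {s0}:
  after c @ step 1: {s1, s2}
  after a @ step 2: {s1}
  — P admits the full trace.
Trace ⟨ca⟩ through Q, begin at {t0}:
  after c @ step 1: {t1, t2}
  after a @ step 2: ∅  — Q cannot continue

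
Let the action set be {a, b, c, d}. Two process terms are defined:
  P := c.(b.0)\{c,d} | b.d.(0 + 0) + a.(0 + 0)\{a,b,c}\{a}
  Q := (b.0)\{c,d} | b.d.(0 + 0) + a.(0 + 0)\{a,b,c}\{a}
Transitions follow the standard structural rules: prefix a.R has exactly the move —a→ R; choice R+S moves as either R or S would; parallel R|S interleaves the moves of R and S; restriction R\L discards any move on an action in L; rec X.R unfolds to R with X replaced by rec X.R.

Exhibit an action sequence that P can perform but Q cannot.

c

Reachable graph of P (10 states):
  p0 = c.(b.0)\{c,d} | b.d.(0 + 0) + a.(0 + 0)\{a,b,c}\{a} has moves —a→ p1, —b→ p2, —c→ p3
  p1 = (0 + 0)\{a,b,c}\{a} has moves stopped
  p2 = c.(b.0)\{c,d} | d.(0 + 0) has moves —c→ p4, —d→ p5
  p3 = (b.0)\{c,d} | b.d.(0 + 0) has moves —b→ p4, —b→ p6
  p4 = (b.0)\{c,d} | d.(0 + 0) has moves —b→ p7, —d→ p8
  p5 = c.(b.0)\{c,d} | (0 + 0) has moves —c→ p8
  p6 = 0\{c,d} | b.d.(0 + 0) has moves —b→ p7
  p7 = 0\{c,d} | d.(0 + 0) has moves —d→ p9
  p8 = (b.0)\{c,d} | (0 + 0) has moves —b→ p9
  p9 = 0\{c,d} | (0 + 0) has moves stopped
Reachable graph of Q (7 states):
  q0 = (b.0)\{c,d} | b.d.(0 + 0) + a.(0 + 0)\{a,b,c}\{a} has moves —a→ q1, —b→ q2, —b→ q3
  q1 = (0 + 0)\{a,b,c}\{a} has moves stopped
  q2 = (b.0)\{c,d} | d.(0 + 0) has moves —b→ q4, —d→ q5
  q3 = 0\{c,d} | b.d.(0 + 0) has moves —b→ q4
  q4 = 0\{c,d} | d.(0 + 0) has moves —d→ q6
  q5 = (b.0)\{c,d} | (0 + 0) has moves —b→ q6
  q6 = 0\{c,d} | (0 + 0) has moves stopped
Run σ = ⟨c⟩ on P: start {p0}
  after c @ step 1: {p3}
  — P admits the full trace.
Run σ = ⟨c⟩ on Q: start {q0}
  after c @ step 1: ∅ (Q stuck)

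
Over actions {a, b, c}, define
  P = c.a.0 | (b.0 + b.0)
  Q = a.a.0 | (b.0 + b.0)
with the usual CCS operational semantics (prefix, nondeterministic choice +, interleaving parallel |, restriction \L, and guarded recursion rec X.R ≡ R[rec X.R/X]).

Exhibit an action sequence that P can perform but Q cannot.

P's transition system — 6 states:
  m0 = c.a.0 | (b.0 + b.0) → —b→ m1, —c→ m2
  m1 = c.a.0 | 0 → —c→ m3
  m2 = a.0 | (b.0 + b.0) → —a→ m4, —b→ m3
  m3 = a.0 | 0 → —a→ m5
  m4 = 0 | (b.0 + b.0) → —b→ m5
  m5 = 0 | 0 → ∅
Q's transition system — 6 states:
  n0 = a.a.0 | (b.0 + b.0) → —a→ n1, —b→ n2
  n1 = a.0 | (b.0 + b.0) → —a→ n3, —b→ n4
  n2 = a.a.0 | 0 → —a→ n4
  n3 = 0 | (b.0 + b.0) → —b→ n5
  n4 = a.0 | 0 → —a→ n5
  n5 = 0 | 0 → ∅
Executing c from P (initial set {m0}):
  after c @ step 1: {m2}
  ✓ P
Executing c from Q (initial set {n0}):
  after c @ step 1: ∅  — Q cannot continue

c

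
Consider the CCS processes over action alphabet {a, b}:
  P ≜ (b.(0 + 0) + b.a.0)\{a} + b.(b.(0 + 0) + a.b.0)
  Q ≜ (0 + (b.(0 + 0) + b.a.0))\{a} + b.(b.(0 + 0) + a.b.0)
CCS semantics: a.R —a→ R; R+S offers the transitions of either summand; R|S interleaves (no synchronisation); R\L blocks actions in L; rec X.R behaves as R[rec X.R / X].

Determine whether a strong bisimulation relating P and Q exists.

LTS(P): 7 reachable states
  p0 = (b.(0 + 0) + b.a.0)\{a} + b.(b.(0 + 0) + a.b.0) | --b--▸ p1, --b--▸ p2, --b--▸ p3
  p1 = (0 + 0)\{a} | (no moves)
  p2 = (a.0)\{a} | (no moves)
  p3 = b.(0 + 0) + a.b.0 | --a--▸ p4, --b--▸ p5
  p4 = b.0 | --b--▸ p6
  p5 = 0 + 0 | (no moves)
  p6 = 0 | (no moves)
LTS(Q): 7 reachable states
  q0 = (0 + (b.(0 + 0) + b.a.0))\{a} + b.(b.(0 + 0) + a.b.0) | --b--▸ q1, --b--▸ q2, --b--▸ q3
  q1 = (0 + 0)\{a} | (no moves)
  q2 = (a.0)\{a} | (no moves)
  q3 = b.(0 + 0) + a.b.0 | --a--▸ q4, --b--▸ q5
  q4 = b.0 | --b--▸ q6
  q5 = 0 + 0 | (no moves)
  q6 = 0 | (no moves)
Partition-refinement fixed point:
  B0 = {p0, q0}
  B1 = {p3, q3}
  B2 = {p4, q4}
  B3 = {p1, p2, p5, p6, q1, q2, q5, q6}
p0 ∈ B0, q0 ∈ B0 → same block

P ~ Q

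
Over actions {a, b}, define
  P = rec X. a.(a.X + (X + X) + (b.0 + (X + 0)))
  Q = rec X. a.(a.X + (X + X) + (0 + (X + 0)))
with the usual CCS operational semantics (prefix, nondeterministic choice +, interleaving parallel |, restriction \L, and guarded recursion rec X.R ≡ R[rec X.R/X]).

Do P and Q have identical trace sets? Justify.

NO — witness ⟨ab⟩

LTS(P): 3 reachable states
  m0 = rec X. a.(a.X + (X + X) + (b.0 + (X + 0))) | -a-> m1
  m1 = a.(rec X. a.(a.X + (X + X) + (b.0 + (X + 0)))) + ((rec X. a.(a.X + (X + X) + (b.0 + (X + 0)))) + (rec X. a.(a.X + (X + X) + (b.0 + (X + 0))))) + (b.0 + ((rec X. a.(a.X + (X + X) + (b.0 + (X + 0)))) + 0)) | -a-> m0, -a-> m1, -b-> m2
  m2 = 0 | stopped
LTS(Q): 2 reachable states
  n0 = rec X. a.(a.X + (X + X) + (0 + (X + 0))) | -a-> n1
  n1 = a.(rec X. a.(a.X + (X + X) + (0 + (X + 0)))) + ((rec X. a.(a.X + (X + X) + (0 + (X + 0)))) + (rec X. a.(a.X + (X + X) + (0 + (X + 0))))) + (0 + ((rec X. a.(a.X + (X + X) + (0 + (X + 0)))) + 0)) | -a-> n0, -a-> n1
Trace ⟨ab⟩ through P, begin at {m0}:
  after a @ step 1: {m1}
  after b @ step 2: {m2}
  ✓ P
Trace ⟨ab⟩ through Q, begin at {n0}:
  after a @ step 1: {n1}
  after b @ step 2: no successor for Q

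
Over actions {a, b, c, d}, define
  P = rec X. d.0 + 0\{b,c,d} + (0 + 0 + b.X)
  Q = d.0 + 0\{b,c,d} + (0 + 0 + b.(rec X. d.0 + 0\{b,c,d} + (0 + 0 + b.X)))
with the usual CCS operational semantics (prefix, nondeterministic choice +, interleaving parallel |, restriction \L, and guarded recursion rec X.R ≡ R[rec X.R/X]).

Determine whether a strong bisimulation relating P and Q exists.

P ~ Q

LTS(P): 2 reachable states
  p0 = rec X. d.0 + 0\{b,c,d} + (0 + 0 + b.X) :: -b-> p0, -d-> p1
  p1 = 0 :: (no moves)
LTS(Q): 3 reachable states
  q0 = d.0 + 0\{b,c,d} + (0 + 0 + b.(rec X. d.0 + 0\{b,c,d} + (0 + 0 + b.X))) :: -b-> q1, -d-> q2
  q1 = rec X. d.0 + 0\{b,c,d} + (0 + 0 + b.X) :: -b-> q1, -d-> q2
  q2 = 0 :: (no moves)
Bisimilarity quotient blocks:
  B0 = {p0, q0, q1}
  B1 = {p1, q2}
p0 ∈ B0, q0 ∈ B0 → same block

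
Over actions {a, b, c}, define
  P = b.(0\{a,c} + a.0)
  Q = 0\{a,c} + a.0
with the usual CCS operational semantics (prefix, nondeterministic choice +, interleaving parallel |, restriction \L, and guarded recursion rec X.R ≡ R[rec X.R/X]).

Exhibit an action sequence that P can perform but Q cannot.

P's transition system — 3 states:
  p0 = b.(0\{a,c} + a.0) :: -b-> p1
  p1 = 0\{a,c} + a.0 :: -a-> p2
  p2 = 0 :: stopped
Q's transition system — 2 states:
  q0 = 0\{a,c} + a.0 :: -a-> q1
  q1 = 0 :: stopped
Run σ = ⟨b⟩ on P: start {p0}
  after b @ step 1: {p1}
  P completes σ.
Run σ = ⟨b⟩ on Q: start {q0}
  after b @ step 1: ∅ (Q stuck)

b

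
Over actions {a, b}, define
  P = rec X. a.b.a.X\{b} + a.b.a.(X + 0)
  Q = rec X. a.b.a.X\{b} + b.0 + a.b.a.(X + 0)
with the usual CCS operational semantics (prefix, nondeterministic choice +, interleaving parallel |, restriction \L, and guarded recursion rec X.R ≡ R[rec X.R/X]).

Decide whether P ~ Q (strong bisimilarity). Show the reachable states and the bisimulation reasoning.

not bisimilar

Reachable graph of P (9 states):
  m0 = rec X. a.b.a.X\{b} + a.b.a.(X + 0) has moves --a--▸ m1, --a--▸ m2
  m1 = b.a.((rec X. a.b.a.X\{b} + a.b.a.(X + 0)) + 0) has moves --b--▸ m3
  m2 = b.a.(rec X. a.b.a.X\{b} + a.b.a.(X + 0))\{b} has moves --b--▸ m4
  m3 = a.((rec X. a.b.a.X\{b} + a.b.a.(X + 0)) + 0) has moves --a--▸ m5
  m4 = a.(rec X. a.b.a.X\{b} + a.b.a.(X + 0))\{b} has moves --a--▸ m6
  m5 = (rec X. a.b.a.X\{b} + a.b.a.(X + 0)) + 0 has moves --a--▸ m1, --a--▸ m2
  m6 = (rec X. a.b.a.X\{b} + a.b.a.(X + 0))\{b} has moves --a--▸ m7, --a--▸ m8
  m7 = (b.a.((rec X. a.b.a.X\{b} + a.b.a.(X + 0)) + 0))\{b} has moves ·
  m8 = (b.a.(rec X. a.b.a.X\{b} + a.b.a.(X + 0))\{b})\{b} has moves ·
Reachable graph of Q (10 states):
  n0 = rec X. a.b.a.X\{b} + b.0 + a.b.a.(X + 0) has moves --a--▸ n1, --a--▸ n2, --b--▸ n3
  n1 = b.a.((rec X. a.b.a.X\{b} + b.0 + a.b.a.(X + 0)) + 0) has moves --b--▸ n4
  n2 = b.a.(rec X. a.b.a.X\{b} + b.0 + a.b.a.(X + 0))\{b} has moves --b--▸ n5
  n3 = 0 has moves ·
  n4 = a.((rec X. a.b.a.X\{b} + b.0 + a.b.a.(X + 0)) + 0) has moves --a--▸ n6
  n5 = a.(rec X. a.b.a.X\{b} + b.0 + a.b.a.(X + 0))\{b} has moves --a--▸ n7
  n6 = (rec X. a.b.a.X\{b} + b.0 + a.b.a.(X + 0)) + 0 has moves --a--▸ n1, --a--▸ n2, --b--▸ n3
  n7 = (rec X. a.b.a.X\{b} + b.0 + a.b.a.(X + 0))\{b} has moves --a--▸ n8, --a--▸ n9
  n8 = (b.a.((rec X. a.b.a.X\{b} + b.0 + a.b.a.(X + 0)) + 0))\{b} has moves ·
  n9 = (b.a.(rec X. a.b.a.X\{b} + b.0 + a.b.a.(X + 0))\{b})\{b} has moves ·
Coarsest stable partition (strong bisimilarity classes):
  B0 = {m0, m5}
  B1 = {m2, n2}
  B2 = {m4, n5}
  B3 = {m6, n7}
  B4 = {m7, m8, n3, n8, n9}
  B5 = {m1}
  B6 = {m3}
  B7 = {n0, n6}
  B8 = {n1}
  B9 = {n4}
m0 ∈ B0, n0 ∈ B7 → different blocks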